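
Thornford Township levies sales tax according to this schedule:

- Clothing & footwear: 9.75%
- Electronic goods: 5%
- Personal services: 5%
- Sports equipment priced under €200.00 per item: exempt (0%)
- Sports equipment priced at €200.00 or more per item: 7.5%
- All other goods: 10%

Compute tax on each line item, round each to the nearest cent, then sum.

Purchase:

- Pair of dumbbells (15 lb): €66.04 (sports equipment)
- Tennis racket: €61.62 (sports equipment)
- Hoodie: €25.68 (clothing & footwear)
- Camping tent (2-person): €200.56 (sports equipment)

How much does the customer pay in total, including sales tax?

Pair of dumbbells (15 lb) €66.04: sports equipment, under €200.00 → 0% → €0.00
Tennis racket €61.62: sports equipment, under €200.00 → 0% → €0.00
Hoodie €25.68: clothing & footwear → 9.75% → €2.50
Camping tent (2-person) €200.56: sports equipment, €200.00 or more → 7.5% → €15.04
Subtotal = €353.90; tax = €17.54; total due = €371.44

€371.44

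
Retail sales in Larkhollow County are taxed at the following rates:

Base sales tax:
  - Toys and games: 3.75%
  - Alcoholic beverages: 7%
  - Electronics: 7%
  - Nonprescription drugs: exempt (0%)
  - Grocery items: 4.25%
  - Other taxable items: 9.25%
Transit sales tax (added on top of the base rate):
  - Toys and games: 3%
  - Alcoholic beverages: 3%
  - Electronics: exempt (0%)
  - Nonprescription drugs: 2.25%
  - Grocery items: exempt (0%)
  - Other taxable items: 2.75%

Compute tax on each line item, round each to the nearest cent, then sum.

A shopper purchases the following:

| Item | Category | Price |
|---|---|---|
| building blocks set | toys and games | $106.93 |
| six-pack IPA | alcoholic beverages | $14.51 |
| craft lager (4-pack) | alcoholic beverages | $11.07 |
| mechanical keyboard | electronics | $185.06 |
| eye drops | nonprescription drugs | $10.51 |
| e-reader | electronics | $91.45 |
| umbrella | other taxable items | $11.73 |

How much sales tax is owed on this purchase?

$30.78

Building blocks set $106.93: toys and games → 3.75% + 3% transit = 6.75% → $7.22
Six-pack IPA $14.51: alcoholic beverages → 7% + 3% transit = 10% → $1.45
Craft lager (4-pack) $11.07: alcoholic beverages → 7% + 3% transit = 10% → $1.11
Mechanical keyboard $185.06: electronics → 7% + 0% transit = 7% → $12.95
Eye drops $10.51: nonprescription drugs → 0% + 2.25% transit = 2.25% → $0.24
E-reader $91.45: electronics → 7% + 0% transit = 7% → $6.40
Umbrella $11.73: other taxable items → 9.25% + 2.75% transit = 12% → $1.41
Total tax = $7.22 + $1.45 + $1.11 + $12.95 + $0.24 + $6.40 + $1.41 = $30.78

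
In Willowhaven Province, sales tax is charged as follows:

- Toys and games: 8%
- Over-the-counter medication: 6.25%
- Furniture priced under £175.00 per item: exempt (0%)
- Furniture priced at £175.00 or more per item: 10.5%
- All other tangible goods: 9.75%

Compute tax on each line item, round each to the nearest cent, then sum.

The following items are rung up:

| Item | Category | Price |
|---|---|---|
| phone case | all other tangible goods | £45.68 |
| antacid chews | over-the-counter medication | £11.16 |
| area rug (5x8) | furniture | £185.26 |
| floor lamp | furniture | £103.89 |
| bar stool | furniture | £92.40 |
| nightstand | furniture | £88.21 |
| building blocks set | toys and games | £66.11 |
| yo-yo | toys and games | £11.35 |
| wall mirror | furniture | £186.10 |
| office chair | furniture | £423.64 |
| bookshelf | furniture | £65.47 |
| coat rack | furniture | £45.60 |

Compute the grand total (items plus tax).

Phone case £45.68: all other tangible goods → 9.75% → £4.45
Antacid chews £11.16: over-the-counter medication → 6.25% → £0.70
Area rug (5x8) £185.26: furniture, £175.00 or more → 10.5% → £19.45
Floor lamp £103.89: furniture, under £175.00 → 0% → £0.00
Bar stool £92.40: furniture, under £175.00 → 0% → £0.00
Nightstand £88.21: furniture, under £175.00 → 0% → £0.00
Building blocks set £66.11: toys and games → 8% → £5.29
Yo-yo £11.35: toys and games → 8% → £0.91
Wall mirror £186.10: furniture, £175.00 or more → 10.5% → £19.54
Office chair £423.64: furniture, £175.00 or more → 10.5% → £44.48
Bookshelf £65.47: furniture, under £175.00 → 0% → £0.00
Coat rack £45.60: furniture, under £175.00 → 0% → £0.00
Subtotal = £1324.87; tax = £94.82; total due = £1419.69

£1419.69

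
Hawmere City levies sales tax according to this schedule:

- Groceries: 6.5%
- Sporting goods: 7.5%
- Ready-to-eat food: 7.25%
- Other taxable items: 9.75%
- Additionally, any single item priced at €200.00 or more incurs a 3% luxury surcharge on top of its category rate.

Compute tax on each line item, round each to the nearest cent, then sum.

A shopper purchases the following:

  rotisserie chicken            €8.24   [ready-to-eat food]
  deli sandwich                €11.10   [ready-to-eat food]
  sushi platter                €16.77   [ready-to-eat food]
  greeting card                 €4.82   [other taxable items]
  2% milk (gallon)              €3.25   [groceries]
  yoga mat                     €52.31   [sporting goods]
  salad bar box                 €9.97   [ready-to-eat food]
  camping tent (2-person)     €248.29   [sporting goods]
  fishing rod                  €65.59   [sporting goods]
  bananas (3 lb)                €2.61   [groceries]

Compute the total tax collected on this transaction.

€39.10

Rotisserie chicken €8.24: ready-to-eat food → 7.25% → €0.60
Deli sandwich €11.10: ready-to-eat food → 7.25% → €0.80
Sushi platter €16.77: ready-to-eat food → 7.25% → €1.22
Greeting card €4.82: other taxable items → 9.75% → €0.47
2% milk (gallon) €3.25: groceries → 6.5% → €0.21
Yoga mat €52.31: sporting goods → 7.5% → €3.92
Salad bar box €9.97: ready-to-eat food → 7.25% → €0.72
Camping tent (2-person) €248.29: sporting goods → 7.5% + 3% surcharge = 10.5% → €26.07
Fishing rod €65.59: sporting goods → 7.5% → €4.92
Bananas (3 lb) €2.61: groceries → 6.5% → €0.17
Total tax = €0.60 + €0.80 + €1.22 + €0.47 + €0.21 + €3.92 + €0.72 + €26.07 + €4.92 + €0.17 = €39.10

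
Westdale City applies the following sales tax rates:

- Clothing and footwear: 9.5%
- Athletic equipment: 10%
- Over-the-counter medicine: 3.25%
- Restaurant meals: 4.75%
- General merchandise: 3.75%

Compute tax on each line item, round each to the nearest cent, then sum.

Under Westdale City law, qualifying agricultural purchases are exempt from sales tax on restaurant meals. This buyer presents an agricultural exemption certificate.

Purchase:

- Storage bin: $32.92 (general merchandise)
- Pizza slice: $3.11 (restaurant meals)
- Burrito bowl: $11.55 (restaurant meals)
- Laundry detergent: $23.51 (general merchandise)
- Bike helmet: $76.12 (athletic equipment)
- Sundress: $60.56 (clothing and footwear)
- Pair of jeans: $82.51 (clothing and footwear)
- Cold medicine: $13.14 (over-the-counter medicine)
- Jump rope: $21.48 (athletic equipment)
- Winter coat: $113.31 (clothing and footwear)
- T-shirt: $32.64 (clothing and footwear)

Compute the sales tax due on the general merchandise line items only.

Storage bin $32.92: general merchandise → 3.75% → $1.23
Laundry detergent $23.51: general merchandise → 3.75% → $0.88
Tax on general merchandise = $1.23 + $0.88 = $2.11

$2.11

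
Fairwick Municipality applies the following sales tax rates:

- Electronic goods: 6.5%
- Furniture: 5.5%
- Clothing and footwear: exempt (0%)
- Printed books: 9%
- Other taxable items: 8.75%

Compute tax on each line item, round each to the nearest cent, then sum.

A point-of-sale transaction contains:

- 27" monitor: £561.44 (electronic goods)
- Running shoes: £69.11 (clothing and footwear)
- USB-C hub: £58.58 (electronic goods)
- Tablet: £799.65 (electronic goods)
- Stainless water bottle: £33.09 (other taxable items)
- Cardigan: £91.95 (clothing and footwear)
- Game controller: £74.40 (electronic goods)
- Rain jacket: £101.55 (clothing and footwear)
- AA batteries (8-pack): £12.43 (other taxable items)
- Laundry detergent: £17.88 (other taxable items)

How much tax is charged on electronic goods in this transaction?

£97.12

27" monitor £561.44: electronic goods → 6.5% → £36.49
USB-C hub £58.58: electronic goods → 6.5% → £3.81
Tablet £799.65: electronic goods → 6.5% → £51.98
Game controller £74.40: electronic goods → 6.5% → £4.84
Tax on electronic goods = £36.49 + £3.81 + £51.98 + £4.84 = £97.12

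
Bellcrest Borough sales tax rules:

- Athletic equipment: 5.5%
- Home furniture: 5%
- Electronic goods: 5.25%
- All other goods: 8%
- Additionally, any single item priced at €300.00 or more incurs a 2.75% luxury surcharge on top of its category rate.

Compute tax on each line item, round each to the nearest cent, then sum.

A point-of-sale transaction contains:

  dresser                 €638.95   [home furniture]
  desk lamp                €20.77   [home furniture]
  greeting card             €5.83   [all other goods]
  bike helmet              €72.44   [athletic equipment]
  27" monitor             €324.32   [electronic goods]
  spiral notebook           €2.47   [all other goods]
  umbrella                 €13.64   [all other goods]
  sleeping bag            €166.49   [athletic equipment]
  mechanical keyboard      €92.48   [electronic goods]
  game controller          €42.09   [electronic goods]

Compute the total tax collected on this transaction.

€98.48

Dresser €638.95: home furniture → 5% + 2.75% surcharge = 7.75% → €49.52
Desk lamp €20.77: home furniture → 5% → €1.04
Greeting card €5.83: all other goods → 8% → €0.47
Bike helmet €72.44: athletic equipment → 5.5% → €3.98
27" monitor €324.32: electronic goods → 5.25% + 2.75% surcharge = 8% → €25.95
Spiral notebook €2.47: all other goods → 8% → €0.20
Umbrella €13.64: all other goods → 8% → €1.09
Sleeping bag €166.49: athletic equipment → 5.5% → €9.16
Mechanical keyboard €92.48: electronic goods → 5.25% → €4.86
Game controller €42.09: electronic goods → 5.25% → €2.21
Total tax = €49.52 + €1.04 + €0.47 + €3.98 + €25.95 + €0.20 + €1.09 + €9.16 + €4.86 + €2.21 = €98.48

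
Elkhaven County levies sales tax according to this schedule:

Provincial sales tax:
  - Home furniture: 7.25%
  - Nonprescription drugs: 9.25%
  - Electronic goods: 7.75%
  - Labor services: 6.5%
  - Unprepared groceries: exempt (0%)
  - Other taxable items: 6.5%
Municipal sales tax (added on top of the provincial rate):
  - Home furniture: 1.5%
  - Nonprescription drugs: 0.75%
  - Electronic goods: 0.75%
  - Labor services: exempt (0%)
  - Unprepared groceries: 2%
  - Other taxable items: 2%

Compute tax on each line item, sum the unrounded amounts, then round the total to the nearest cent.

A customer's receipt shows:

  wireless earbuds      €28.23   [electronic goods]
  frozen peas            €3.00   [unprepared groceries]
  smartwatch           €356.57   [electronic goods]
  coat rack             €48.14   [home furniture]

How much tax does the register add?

€36.98

Wireless earbuds €28.23: electronic goods → 7.75% + 0.75% municipal = 8.5% → €2.39955
Frozen peas €3.00: unprepared groceries → 0% + 2% municipal = 2% → €0.06
Smartwatch €356.57: electronic goods → 7.75% + 0.75% municipal = 8.5% → €30.30845
Coat rack €48.14: home furniture → 7.25% + 1.5% municipal = 8.75% → €4.21225
Unrounded tax sum = €36.98025 → €36.98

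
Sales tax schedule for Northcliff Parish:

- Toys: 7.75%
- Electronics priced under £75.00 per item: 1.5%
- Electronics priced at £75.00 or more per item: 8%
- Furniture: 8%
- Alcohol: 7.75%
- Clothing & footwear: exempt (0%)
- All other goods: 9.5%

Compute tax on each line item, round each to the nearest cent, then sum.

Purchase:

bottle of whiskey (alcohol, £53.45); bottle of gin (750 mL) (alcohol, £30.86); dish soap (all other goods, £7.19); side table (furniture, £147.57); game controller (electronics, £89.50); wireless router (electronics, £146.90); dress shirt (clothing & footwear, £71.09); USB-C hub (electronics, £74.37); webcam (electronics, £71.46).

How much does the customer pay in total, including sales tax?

Bottle of whiskey £53.45: alcohol → 7.75% → £4.14
Bottle of gin (750 mL) £30.86: alcohol → 7.75% → £2.39
Dish soap £7.19: all other goods → 9.5% → £0.68
Side table £147.57: furniture → 8% → £11.81
Game controller £89.50: electronics, £75.00 or more → 8% → £7.16
Wireless router £146.90: electronics, £75.00 or more → 8% → £11.75
Dress shirt £71.09: clothing & footwear → 0% → £0.00
USB-C hub £74.37: electronics, under £75.00 → 1.5% → £1.12
Webcam £71.46: electronics, under £75.00 → 1.5% → £1.07
Subtotal = £692.39; tax = £40.12; total due = £732.51

£732.51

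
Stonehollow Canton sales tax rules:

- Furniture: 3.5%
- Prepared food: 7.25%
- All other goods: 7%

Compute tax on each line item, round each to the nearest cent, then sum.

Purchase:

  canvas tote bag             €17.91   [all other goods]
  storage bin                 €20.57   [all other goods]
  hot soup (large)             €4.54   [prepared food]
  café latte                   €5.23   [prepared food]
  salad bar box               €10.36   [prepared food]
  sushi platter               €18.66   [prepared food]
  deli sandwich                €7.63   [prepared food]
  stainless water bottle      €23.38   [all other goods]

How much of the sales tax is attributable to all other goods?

€4.33

Canvas tote bag €17.91: all other goods → 7% → €1.25
Storage bin €20.57: all other goods → 7% → €1.44
Stainless water bottle €23.38: all other goods → 7% → €1.64
Tax on all other goods = €1.25 + €1.44 + €1.64 = €4.33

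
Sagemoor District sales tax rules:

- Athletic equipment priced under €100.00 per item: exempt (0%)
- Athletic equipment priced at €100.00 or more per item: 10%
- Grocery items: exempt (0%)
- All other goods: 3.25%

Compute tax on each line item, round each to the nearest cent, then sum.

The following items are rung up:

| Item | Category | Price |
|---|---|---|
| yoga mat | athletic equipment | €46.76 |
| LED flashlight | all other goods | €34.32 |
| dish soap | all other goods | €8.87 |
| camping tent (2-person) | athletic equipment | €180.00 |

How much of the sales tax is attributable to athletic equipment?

€18.00

Yoga mat €46.76: athletic equipment, under €100.00 → 0% → €0.00
Camping tent (2-person) €180.00: athletic equipment, €100.00 or more → 10% → €18.00
Tax on athletic equipment = €0.00 + €18.00 = €18.00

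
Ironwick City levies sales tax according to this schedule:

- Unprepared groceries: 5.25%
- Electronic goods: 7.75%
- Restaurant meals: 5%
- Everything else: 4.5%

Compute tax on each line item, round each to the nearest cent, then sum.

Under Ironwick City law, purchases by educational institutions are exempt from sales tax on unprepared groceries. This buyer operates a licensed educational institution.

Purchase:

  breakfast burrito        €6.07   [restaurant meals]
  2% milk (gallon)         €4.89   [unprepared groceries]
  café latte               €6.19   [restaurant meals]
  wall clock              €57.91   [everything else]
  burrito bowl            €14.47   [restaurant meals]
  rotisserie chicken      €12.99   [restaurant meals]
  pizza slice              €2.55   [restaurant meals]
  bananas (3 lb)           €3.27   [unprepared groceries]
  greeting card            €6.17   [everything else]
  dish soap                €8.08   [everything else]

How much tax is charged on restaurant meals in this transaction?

€2.11

Breakfast burrito €6.07: restaurant meals → 5% → €0.30
Café latte €6.19: restaurant meals → 5% → €0.31
Burrito bowl €14.47: restaurant meals → 5% → €0.72
Rotisserie chicken €12.99: restaurant meals → 5% → €0.65
Pizza slice €2.55: restaurant meals → 5% → €0.13
Tax on restaurant meals = €0.30 + €0.31 + €0.72 + €0.65 + €0.13 = €2.11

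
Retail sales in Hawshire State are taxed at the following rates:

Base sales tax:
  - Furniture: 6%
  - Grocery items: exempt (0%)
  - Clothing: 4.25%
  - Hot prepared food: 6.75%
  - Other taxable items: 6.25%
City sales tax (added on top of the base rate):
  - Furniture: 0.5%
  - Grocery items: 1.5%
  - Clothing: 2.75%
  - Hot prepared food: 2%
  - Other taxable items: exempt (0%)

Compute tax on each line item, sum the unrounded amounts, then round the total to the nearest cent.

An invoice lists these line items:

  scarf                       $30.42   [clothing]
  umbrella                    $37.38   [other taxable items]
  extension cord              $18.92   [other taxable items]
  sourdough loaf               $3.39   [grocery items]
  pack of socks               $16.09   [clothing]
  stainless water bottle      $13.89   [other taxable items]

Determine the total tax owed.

Scarf $30.42: clothing → 4.25% + 2.75% city = 7% → $2.1294
Umbrella $37.38: other taxable items → 6.25% + 0% city = 6.25% → $2.33625
Extension cord $18.92: other taxable items → 6.25% + 0% city = 6.25% → $1.1825
Sourdough loaf $3.39: grocery items → 0% + 1.5% city = 1.5% → $0.05085
Pack of socks $16.09: clothing → 4.25% + 2.75% city = 7% → $1.1263
Stainless water bottle $13.89: other taxable items → 6.25% + 0% city = 6.25% → $0.868125
Unrounded tax sum = $7.693425 → $7.69

$7.69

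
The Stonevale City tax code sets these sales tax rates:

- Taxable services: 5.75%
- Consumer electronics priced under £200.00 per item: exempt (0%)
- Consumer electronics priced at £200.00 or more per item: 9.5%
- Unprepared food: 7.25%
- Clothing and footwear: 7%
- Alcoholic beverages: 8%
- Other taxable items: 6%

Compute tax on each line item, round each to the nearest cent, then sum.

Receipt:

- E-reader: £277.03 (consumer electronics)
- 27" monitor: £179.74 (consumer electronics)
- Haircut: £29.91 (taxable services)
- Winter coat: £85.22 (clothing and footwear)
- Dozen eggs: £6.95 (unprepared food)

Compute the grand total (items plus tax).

£613.36

E-reader £277.03: consumer electronics, £200.00 or more → 9.5% → £26.32
27" monitor £179.74: consumer electronics, under £200.00 → 0% → £0.00
Haircut £29.91: taxable services → 5.75% → £1.72
Winter coat £85.22: clothing and footwear → 7% → £5.97
Dozen eggs £6.95: unprepared food → 7.25% → £0.50
Subtotal = £578.85; tax = £34.51; total due = £613.36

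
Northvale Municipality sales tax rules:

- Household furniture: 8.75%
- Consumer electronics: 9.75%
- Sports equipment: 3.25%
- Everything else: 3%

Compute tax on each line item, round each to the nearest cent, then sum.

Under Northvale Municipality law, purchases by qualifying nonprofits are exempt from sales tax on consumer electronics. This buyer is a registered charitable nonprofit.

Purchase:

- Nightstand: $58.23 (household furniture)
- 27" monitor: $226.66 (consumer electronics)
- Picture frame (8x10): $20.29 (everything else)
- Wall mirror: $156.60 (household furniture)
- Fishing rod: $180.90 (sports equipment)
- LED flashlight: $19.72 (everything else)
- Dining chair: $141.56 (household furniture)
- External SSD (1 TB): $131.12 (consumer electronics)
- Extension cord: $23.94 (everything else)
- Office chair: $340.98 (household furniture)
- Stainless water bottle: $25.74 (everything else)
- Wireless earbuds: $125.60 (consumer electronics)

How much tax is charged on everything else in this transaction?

$2.69

Picture frame (8x10) $20.29: everything else → 3% → $0.61
LED flashlight $19.72: everything else → 3% → $0.59
Extension cord $23.94: everything else → 3% → $0.72
Stainless water bottle $25.74: everything else → 3% → $0.77
Tax on everything else = $0.61 + $0.59 + $0.72 + $0.77 = $2.69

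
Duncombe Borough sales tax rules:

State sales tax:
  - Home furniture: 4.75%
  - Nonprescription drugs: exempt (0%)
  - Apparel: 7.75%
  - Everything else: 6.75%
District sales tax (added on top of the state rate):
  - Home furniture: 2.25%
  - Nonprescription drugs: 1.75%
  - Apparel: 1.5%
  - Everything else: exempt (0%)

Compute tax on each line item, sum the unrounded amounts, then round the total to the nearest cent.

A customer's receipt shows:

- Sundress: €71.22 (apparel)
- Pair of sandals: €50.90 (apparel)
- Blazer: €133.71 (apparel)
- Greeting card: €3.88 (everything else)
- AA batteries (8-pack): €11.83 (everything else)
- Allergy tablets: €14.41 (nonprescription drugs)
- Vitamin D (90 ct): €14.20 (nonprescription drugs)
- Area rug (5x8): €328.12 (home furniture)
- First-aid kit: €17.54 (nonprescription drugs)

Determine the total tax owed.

€48.50

Sundress €71.22: apparel → 7.75% + 1.5% district = 9.25% → €6.58785
Pair of sandals €50.90: apparel → 7.75% + 1.5% district = 9.25% → €4.70825
Blazer €133.71: apparel → 7.75% + 1.5% district = 9.25% → €12.368175
Greeting card €3.88: everything else → 6.75% + 0% district = 6.75% → €0.2619
AA batteries (8-pack) €11.83: everything else → 6.75% + 0% district = 6.75% → €0.798525
Allergy tablets €14.41: nonprescription drugs → 0% + 1.75% district = 1.75% → €0.252175
Vitamin D (90 ct) €14.20: nonprescription drugs → 0% + 1.75% district = 1.75% → €0.2485
Area rug (5x8) €328.12: home furniture → 4.75% + 2.25% district = 7% → €22.9684
First-aid kit €17.54: nonprescription drugs → 0% + 1.75% district = 1.75% → €0.30695
Unrounded tax sum = €48.500725 → €48.50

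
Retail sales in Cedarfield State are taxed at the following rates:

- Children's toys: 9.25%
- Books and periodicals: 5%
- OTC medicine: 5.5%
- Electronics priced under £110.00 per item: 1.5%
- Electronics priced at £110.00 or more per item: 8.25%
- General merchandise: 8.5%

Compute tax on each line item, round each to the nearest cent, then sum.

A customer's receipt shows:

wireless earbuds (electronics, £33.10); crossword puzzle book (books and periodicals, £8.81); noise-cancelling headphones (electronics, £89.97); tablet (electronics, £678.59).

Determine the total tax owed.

Wireless earbuds £33.10: electronics, under £110.00 → 1.5% → £0.50
Crossword puzzle book £8.81: books and periodicals → 5% → £0.44
Noise-cancelling headphones £89.97: electronics, under £110.00 → 1.5% → £1.35
Tablet £678.59: electronics, £110.00 or more → 8.25% → £55.98
Total tax = £0.50 + £0.44 + £1.35 + £55.98 = £58.27

£58.27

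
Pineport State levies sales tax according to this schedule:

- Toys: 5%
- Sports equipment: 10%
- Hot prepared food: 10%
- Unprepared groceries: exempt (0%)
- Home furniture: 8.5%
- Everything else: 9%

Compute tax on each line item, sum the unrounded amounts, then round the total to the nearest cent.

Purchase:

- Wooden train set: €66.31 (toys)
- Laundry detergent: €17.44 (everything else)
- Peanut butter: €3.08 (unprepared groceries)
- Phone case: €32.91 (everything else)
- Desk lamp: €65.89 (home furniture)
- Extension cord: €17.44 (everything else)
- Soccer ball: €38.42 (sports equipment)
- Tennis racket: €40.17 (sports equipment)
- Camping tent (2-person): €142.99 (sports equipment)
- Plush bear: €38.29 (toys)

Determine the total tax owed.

Wooden train set €66.31: toys → 5% → €3.3155
Laundry detergent €17.44: everything else → 9% → €1.5696
Peanut butter €3.08: unprepared groceries → 0% → €0.00
Phone case €32.91: everything else → 9% → €2.9619
Desk lamp €65.89: home furniture → 8.5% → €5.60065
Extension cord €17.44: everything else → 9% → €1.5696
Soccer ball €38.42: sports equipment → 10% → €3.842
Tennis racket €40.17: sports equipment → 10% → €4.017
Camping tent (2-person) €142.99: sports equipment → 10% → €14.299
Plush bear €38.29: toys → 5% → €1.9145
Unrounded tax sum = €39.08975 → €39.09

€39.09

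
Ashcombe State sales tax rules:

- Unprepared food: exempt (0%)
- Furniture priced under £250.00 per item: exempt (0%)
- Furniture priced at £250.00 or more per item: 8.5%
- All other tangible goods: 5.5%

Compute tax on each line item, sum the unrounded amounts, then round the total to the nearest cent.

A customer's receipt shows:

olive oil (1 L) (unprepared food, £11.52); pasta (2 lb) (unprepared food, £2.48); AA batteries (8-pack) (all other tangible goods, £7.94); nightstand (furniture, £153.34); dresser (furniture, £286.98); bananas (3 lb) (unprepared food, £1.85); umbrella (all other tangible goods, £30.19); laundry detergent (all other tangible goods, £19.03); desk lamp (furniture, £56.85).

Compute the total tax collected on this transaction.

£27.54

Olive oil (1 L) £11.52: unprepared food → 0% → £0.00
Pasta (2 lb) £2.48: unprepared food → 0% → £0.00
AA batteries (8-pack) £7.94: all other tangible goods → 5.5% → £0.4367
Nightstand £153.34: furniture, under £250.00 → 0% → £0.00
Dresser £286.98: furniture, £250.00 or more → 8.5% → £24.3933
Bananas (3 lb) £1.85: unprepared food → 0% → £0.00
Umbrella £30.19: all other tangible goods → 5.5% → £1.66045
Laundry detergent £19.03: all other tangible goods → 5.5% → £1.04665
Desk lamp £56.85: furniture, under £250.00 → 0% → £0.00
Unrounded tax sum = £27.5371 → £27.54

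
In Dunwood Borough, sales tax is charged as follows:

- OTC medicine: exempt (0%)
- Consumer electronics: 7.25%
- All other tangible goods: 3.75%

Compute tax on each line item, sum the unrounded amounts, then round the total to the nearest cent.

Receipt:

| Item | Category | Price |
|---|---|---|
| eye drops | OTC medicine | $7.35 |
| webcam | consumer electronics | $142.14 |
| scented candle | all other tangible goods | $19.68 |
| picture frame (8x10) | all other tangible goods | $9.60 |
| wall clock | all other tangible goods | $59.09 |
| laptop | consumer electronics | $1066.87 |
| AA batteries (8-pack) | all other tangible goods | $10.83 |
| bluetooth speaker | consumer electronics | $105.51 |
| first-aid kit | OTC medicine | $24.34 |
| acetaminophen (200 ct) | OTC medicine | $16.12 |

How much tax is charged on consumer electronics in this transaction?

Webcam $142.14: consumer electronics → 7.25% → $10.30515
Laptop $1066.87: consumer electronics → 7.25% → $77.348075
Bluetooth speaker $105.51: consumer electronics → 7.25% → $7.649475
Tax on consumer electronics: unrounded sum = $95.3027 → $95.30

$95.30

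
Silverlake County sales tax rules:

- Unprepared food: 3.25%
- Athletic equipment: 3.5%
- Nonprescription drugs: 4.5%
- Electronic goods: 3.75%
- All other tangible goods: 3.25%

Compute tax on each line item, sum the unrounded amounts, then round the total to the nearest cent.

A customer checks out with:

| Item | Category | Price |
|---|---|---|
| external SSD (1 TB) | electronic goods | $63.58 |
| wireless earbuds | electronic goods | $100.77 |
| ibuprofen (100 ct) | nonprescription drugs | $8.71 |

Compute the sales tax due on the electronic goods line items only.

External SSD (1 TB) $63.58: electronic goods → 3.75% → $2.38425
Wireless earbuds $100.77: electronic goods → 3.75% → $3.778875
Tax on electronic goods: unrounded sum = $6.163125 → $6.16

$6.16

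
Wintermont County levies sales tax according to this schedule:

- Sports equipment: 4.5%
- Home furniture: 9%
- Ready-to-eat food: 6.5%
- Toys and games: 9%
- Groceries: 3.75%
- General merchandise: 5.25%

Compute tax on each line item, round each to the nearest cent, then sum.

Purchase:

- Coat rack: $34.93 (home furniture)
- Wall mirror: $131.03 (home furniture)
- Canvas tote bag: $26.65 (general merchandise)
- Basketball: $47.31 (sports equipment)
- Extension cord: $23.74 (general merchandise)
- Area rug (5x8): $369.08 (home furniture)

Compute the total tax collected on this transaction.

Coat rack $34.93: home furniture → 9% → $3.14
Wall mirror $131.03: home furniture → 9% → $11.79
Canvas tote bag $26.65: general merchandise → 5.25% → $1.40
Basketball $47.31: sports equipment → 4.5% → $2.13
Extension cord $23.74: general merchandise → 5.25% → $1.25
Area rug (5x8) $369.08: home furniture → 9% → $33.22
Total tax = $3.14 + $11.79 + $1.40 + $2.13 + $1.25 + $33.22 = $52.93

$52.93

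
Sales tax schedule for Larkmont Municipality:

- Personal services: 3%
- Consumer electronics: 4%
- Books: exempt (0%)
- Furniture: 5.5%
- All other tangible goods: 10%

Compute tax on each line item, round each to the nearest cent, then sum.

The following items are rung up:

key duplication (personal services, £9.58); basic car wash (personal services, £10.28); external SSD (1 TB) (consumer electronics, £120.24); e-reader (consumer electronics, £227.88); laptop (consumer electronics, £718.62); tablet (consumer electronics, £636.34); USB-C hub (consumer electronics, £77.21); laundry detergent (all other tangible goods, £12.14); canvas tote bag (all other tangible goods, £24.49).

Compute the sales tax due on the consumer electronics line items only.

£71.21

External SSD (1 TB) £120.24: consumer electronics → 4% → £4.81
E-reader £227.88: consumer electronics → 4% → £9.12
Laptop £718.62: consumer electronics → 4% → £28.74
Tablet £636.34: consumer electronics → 4% → £25.45
USB-C hub £77.21: consumer electronics → 4% → £3.09
Tax on consumer electronics = £4.81 + £9.12 + £28.74 + £25.45 + £3.09 = £71.21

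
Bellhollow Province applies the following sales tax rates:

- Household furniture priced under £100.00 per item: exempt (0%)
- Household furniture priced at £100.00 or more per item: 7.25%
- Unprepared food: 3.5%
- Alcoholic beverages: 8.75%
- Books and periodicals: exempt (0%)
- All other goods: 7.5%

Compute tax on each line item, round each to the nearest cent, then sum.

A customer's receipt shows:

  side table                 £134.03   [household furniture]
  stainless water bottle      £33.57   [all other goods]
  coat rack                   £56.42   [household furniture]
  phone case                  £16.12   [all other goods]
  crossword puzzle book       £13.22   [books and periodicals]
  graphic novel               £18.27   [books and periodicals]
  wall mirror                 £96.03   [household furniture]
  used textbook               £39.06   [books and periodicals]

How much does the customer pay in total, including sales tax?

Side table £134.03: household furniture, £100.00 or more → 7.25% → £9.72
Stainless water bottle £33.57: all other goods → 7.5% → £2.52
Coat rack £56.42: household furniture, under £100.00 → 0% → £0.00
Phone case £16.12: all other goods → 7.5% → £1.21
Crossword puzzle book £13.22: books and periodicals → 0% → £0.00
Graphic novel £18.27: books and periodicals → 0% → £0.00
Wall mirror £96.03: household furniture, under £100.00 → 0% → £0.00
Used textbook £39.06: books and periodicals → 0% → £0.00
Subtotal = £406.72; tax = £13.45; total due = £420.17

£420.17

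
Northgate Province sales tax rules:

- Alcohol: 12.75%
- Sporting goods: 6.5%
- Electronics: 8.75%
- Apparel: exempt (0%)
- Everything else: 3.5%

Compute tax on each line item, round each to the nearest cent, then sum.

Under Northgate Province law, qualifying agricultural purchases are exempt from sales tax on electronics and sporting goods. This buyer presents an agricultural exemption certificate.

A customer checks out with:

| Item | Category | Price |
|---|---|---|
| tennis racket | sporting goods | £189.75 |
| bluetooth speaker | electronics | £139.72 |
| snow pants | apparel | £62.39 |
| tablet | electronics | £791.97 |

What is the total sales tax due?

£0.00

Tennis racket £189.75: sporting goods, buyer-exempt → 0% → £0.00
Bluetooth speaker £139.72: electronics, buyer-exempt → 0% → £0.00
Snow pants £62.39: apparel → 0% → £0.00
Tablet £791.97: electronics, buyer-exempt → 0% → £0.00
Total tax = £0.00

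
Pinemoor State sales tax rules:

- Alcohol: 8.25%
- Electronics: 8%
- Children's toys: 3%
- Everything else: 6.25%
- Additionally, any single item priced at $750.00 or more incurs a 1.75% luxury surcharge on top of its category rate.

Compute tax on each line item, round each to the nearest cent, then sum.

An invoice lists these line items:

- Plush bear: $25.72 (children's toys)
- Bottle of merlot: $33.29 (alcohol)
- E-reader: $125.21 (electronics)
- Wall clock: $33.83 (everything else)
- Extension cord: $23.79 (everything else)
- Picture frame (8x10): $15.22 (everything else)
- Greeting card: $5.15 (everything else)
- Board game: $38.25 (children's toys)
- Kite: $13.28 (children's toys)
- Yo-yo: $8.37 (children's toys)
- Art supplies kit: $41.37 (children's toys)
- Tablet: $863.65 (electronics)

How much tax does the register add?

$105.66

Plush bear $25.72: children's toys → 3% → $0.77
Bottle of merlot $33.29: alcohol → 8.25% → $2.75
E-reader $125.21: electronics → 8% → $10.02
Wall clock $33.83: everything else → 6.25% → $2.11
Extension cord $23.79: everything else → 6.25% → $1.49
Picture frame (8x10) $15.22: everything else → 6.25% → $0.95
Greeting card $5.15: everything else → 6.25% → $0.32
Board game $38.25: children's toys → 3% → $1.15
Kite $13.28: children's toys → 3% → $0.40
Yo-yo $8.37: children's toys → 3% → $0.25
Art supplies kit $41.37: children's toys → 3% → $1.24
Tablet $863.65: electronics → 8% + 1.75% surcharge = 9.75% → $84.21
Total tax = $0.77 + $2.75 + $10.02 + $2.11 + $1.49 + $0.95 + $0.32 + $1.15 + $0.40 + $0.25 + $1.24 + $84.21 = $105.66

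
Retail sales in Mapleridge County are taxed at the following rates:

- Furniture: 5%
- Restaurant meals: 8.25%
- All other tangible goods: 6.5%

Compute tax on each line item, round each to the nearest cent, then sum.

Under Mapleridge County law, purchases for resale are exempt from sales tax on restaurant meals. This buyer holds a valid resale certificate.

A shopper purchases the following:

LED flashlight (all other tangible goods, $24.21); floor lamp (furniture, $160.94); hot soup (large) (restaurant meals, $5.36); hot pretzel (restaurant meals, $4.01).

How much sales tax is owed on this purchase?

LED flashlight $24.21: all other tangible goods → 6.5% → $1.57
Floor lamp $160.94: furniture → 5% → $8.05
Hot soup (large) $5.36: restaurant meals, buyer-exempt → 0% → $0.00
Hot pretzel $4.01: restaurant meals, buyer-exempt → 0% → $0.00
Total tax = $1.57 + $8.05 = $9.62

$9.62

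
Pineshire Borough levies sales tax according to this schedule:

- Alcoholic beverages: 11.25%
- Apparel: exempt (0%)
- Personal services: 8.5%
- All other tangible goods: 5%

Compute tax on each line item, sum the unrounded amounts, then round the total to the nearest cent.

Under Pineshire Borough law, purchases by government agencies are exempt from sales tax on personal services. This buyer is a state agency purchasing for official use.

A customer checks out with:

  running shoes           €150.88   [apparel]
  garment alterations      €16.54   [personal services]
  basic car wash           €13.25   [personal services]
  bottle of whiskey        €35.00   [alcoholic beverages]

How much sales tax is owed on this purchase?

€3.94

Running shoes €150.88: apparel → 0% → €0.00
Garment alterations €16.54: personal services, buyer-exempt → 0% → €0.00
Basic car wash €13.25: personal services, buyer-exempt → 0% → €0.00
Bottle of whiskey €35.00: alcoholic beverages → 11.25% → €3.9375
Unrounded tax sum = €3.9375 → €3.94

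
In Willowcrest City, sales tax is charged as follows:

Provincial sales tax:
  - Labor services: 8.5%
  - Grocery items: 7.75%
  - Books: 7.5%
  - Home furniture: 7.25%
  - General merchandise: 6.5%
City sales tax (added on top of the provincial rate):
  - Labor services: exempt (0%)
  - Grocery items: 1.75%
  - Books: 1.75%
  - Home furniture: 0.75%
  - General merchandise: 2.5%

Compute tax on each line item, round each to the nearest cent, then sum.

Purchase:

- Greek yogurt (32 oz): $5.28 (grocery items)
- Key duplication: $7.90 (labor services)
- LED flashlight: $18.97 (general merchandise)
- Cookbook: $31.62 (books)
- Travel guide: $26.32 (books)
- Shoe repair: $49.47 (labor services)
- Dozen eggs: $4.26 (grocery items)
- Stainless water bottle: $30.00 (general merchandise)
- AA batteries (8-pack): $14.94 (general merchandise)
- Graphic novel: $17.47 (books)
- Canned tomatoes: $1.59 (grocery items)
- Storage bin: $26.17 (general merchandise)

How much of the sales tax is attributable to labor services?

Key duplication $7.90: labor services → 8.5% + 0% city = 8.5% → $0.67
Shoe repair $49.47: labor services → 8.5% + 0% city = 8.5% → $4.20
Tax on labor services = $0.67 + $4.20 = $4.87

$4.87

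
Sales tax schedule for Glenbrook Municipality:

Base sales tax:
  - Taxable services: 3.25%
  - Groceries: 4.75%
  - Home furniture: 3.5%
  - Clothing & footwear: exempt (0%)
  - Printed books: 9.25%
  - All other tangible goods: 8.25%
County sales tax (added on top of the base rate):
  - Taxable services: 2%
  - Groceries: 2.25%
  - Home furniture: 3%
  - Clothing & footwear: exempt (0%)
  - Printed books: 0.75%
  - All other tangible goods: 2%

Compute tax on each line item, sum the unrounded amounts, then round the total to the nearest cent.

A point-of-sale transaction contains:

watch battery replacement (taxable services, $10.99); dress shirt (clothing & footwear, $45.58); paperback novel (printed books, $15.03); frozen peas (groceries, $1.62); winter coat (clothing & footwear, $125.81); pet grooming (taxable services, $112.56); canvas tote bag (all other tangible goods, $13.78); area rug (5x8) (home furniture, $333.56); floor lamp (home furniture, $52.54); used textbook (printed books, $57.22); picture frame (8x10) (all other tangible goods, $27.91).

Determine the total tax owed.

$43.19

Watch battery replacement $10.99: taxable services → 3.25% + 2% county = 5.25% → $0.576975
Dress shirt $45.58: clothing & footwear → 0% + 0% county = 0% → $0.00
Paperback novel $15.03: printed books → 9.25% + 0.75% county = 10% → $1.503
Frozen peas $1.62: groceries → 4.75% + 2.25% county = 7% → $0.1134
Winter coat $125.81: clothing & footwear → 0% + 0% county = 0% → $0.00
Pet grooming $112.56: taxable services → 3.25% + 2% county = 5.25% → $5.9094
Canvas tote bag $13.78: all other tangible goods → 8.25% + 2% county = 10.25% → $1.41245
Area rug (5x8) $333.56: home furniture → 3.5% + 3% county = 6.5% → $21.6814
Floor lamp $52.54: home furniture → 3.5% + 3% county = 6.5% → $3.4151
Used textbook $57.22: printed books → 9.25% + 0.75% county = 10% → $5.722
Picture frame (8x10) $27.91: all other tangible goods → 8.25% + 2% county = 10.25% → $2.860775
Unrounded tax sum = $43.1945 → $43.19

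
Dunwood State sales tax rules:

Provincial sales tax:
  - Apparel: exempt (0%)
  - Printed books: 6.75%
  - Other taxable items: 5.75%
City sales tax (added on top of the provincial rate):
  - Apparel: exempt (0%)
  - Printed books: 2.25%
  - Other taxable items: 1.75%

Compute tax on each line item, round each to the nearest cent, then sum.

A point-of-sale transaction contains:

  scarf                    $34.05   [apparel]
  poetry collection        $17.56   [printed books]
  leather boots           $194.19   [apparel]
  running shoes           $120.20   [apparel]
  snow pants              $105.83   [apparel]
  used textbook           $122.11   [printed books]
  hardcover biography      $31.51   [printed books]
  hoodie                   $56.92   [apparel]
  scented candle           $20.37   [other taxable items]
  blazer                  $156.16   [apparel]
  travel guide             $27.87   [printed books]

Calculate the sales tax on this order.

Scarf $34.05: apparel → 0% + 0% city = 0% → $0.00
Poetry collection $17.56: printed books → 6.75% + 2.25% city = 9% → $1.58
Leather boots $194.19: apparel → 0% + 0% city = 0% → $0.00
Running shoes $120.20: apparel → 0% + 0% city = 0% → $0.00
Snow pants $105.83: apparel → 0% + 0% city = 0% → $0.00
Used textbook $122.11: printed books → 6.75% + 2.25% city = 9% → $10.99
Hardcover biography $31.51: printed books → 6.75% + 2.25% city = 9% → $2.84
Hoodie $56.92: apparel → 0% + 0% city = 0% → $0.00
Scented candle $20.37: other taxable items → 5.75% + 1.75% city = 7.5% → $1.53
Blazer $156.16: apparel → 0% + 0% city = 0% → $0.00
Travel guide $27.87: printed books → 6.75% + 2.25% city = 9% → $2.51
Total tax = $1.58 + $10.99 + $2.84 + $1.53 + $2.51 = $19.45

$19.45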